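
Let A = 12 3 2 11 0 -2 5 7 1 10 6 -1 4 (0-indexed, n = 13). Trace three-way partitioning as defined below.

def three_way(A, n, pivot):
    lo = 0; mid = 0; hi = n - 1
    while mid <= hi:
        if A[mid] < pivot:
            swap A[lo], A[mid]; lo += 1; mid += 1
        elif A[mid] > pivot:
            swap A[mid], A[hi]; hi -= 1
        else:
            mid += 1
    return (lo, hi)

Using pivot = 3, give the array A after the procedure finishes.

-1 2 1 0 -2 3 7 5 10 6 11 4 12

pivot = 3; lo=0, mid=0, hi=12
A[mid]=12>3: swap A[0],A[12]; hi=11 → 4 3 2 11 0 -2 5 7 1 10 6 -1 12
A[mid]=4>3: swap A[0],A[11]; hi=10 → -1 3 2 11 0 -2 5 7 1 10 6 4 12
A[mid]=-1<3: swap A[0],A[0]; lo=1,mid=1 → -1 3 2 11 0 -2 5 7 1 10 6 4 12
A[mid]=3=3: mid=2
A[mid]=2<3: swap A[1],A[2]; lo=2,mid=3 → -1 2 3 11 0 -2 5 7 1 10 6 4 12
A[mid]=11>3: swap A[3],A[10]; hi=9 → -1 2 3 6 0 -2 5 7 1 10 11 4 12
A[mid]=6>3: swap A[3],A[9]; hi=8 → -1 2 3 10 0 -2 5 7 1 6 11 4 12
A[mid]=10>3: swap A[3],A[8]; hi=7 → -1 2 3 1 0 -2 5 7 10 6 11 4 12
A[mid]=1<3: swap A[2],A[3]; lo=3,mid=4 → -1 2 1 3 0 -2 5 7 10 6 11 4 12
A[mid]=0<3: swap A[3],A[4]; lo=4,mid=5 → -1 2 1 0 3 -2 5 7 10 6 11 4 12
A[mid]=-2<3: swap A[4],A[5]; lo=5,mid=6 → -1 2 1 0 -2 3 5 7 10 6 11 4 12
A[mid]=5>3: swap A[6],A[7]; hi=6 → -1 2 1 0 -2 3 7 5 10 6 11 4 12
A[mid]=7>3: swap A[6],A[6]; hi=5 → -1 2 1 0 -2 3 7 5 10 6 11 4 12
end: lo=5, hi=5; A = -1 2 1 0 -2 3 7 5 10 6 11 4 12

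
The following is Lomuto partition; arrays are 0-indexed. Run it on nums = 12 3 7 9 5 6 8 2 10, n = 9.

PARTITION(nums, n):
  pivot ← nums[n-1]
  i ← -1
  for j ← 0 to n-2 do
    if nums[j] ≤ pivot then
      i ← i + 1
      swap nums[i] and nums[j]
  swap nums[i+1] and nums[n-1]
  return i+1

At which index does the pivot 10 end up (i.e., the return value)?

pivot = nums[8] = 10; i = -1
j=0: nums[0]=12 > 10 → no swap
j=1: nums[1]=3 ≤ 10 → i=0, swap nums[0],nums[1] → 3 12 7 9 5 6 8 2 10
j=2: nums[2]=7 ≤ 10 → i=1, swap nums[1],nums[2] → 3 7 12 9 5 6 8 2 10
j=3: nums[3]=9 ≤ 10 → i=2, swap nums[2],nums[3] → 3 7 9 12 5 6 8 2 10
j=4: nums[4]=5 ≤ 10 → i=3, swap nums[3],nums[4] → 3 7 9 5 12 6 8 2 10
j=5: nums[5]=6 ≤ 10 → i=4, swap nums[4],nums[5] → 3 7 9 5 6 12 8 2 10
j=6: nums[6]=8 ≤ 10 → i=5, swap nums[5],nums[6] → 3 7 9 5 6 8 12 2 10
j=7: nums[7]=2 ≤ 10 → i=6, swap nums[6],nums[7] → 3 7 9 5 6 8 2 12 10
final swap nums[7],nums[8] → 3 7 9 5 6 8 2 10 12; return 7

7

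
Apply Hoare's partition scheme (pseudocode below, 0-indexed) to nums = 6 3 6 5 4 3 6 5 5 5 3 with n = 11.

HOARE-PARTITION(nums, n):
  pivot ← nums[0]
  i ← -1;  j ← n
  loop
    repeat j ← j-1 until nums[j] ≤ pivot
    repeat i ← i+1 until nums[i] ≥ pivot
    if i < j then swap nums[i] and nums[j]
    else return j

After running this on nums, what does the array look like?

3 3 5 5 4 3 5 5 6 6 6

pivot = nums[0] = 6; i = -1, j = 11
j→10 (nums[10]=3≤6), i→0 (nums[0]=6≥6); i<j, swap → 3 3 6 5 4 3 6 5 5 5 6
j→9 (nums[9]=5≤6), i→2 (nums[2]=6≥6); i<j, swap → 3 3 5 5 4 3 6 5 5 6 6
j→8 (nums[8]=5≤6), i→6 (nums[6]=6≥6); i<j, swap → 3 3 5 5 4 3 5 5 6 6 6
j→7, i→8; i≥j, return j=7. nums = 3 3 5 5 4 3 5 5 6 6 6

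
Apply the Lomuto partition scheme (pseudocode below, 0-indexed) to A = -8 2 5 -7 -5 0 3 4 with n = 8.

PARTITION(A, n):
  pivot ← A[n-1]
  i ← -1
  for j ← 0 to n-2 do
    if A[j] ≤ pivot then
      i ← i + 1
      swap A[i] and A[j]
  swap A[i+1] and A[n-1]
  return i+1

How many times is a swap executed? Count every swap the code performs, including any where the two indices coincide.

7

pivot=4, i=-1
j=0: -8≤4, i=0, swap(0,0) ⇒ -8 2 5 -7 -5 0 3 4
j=1: 2≤4, i=1, swap(1,1) ⇒ -8 2 5 -7 -5 0 3 4
j=2: 5>4, skip
j=3: -7≤4, i=2, swap(2,3) ⇒ -8 2 -7 5 -5 0 3 4
j=4: -5≤4, i=3, swap(3,4) ⇒ -8 2 -7 -5 5 0 3 4
j=5: 0≤4, i=4, swap(4,5) ⇒ -8 2 -7 -5 0 5 3 4
j=6: 3≤4, i=5, swap(5,6) ⇒ -8 2 -7 -5 0 3 5 4
swap(6,7) ⇒ -8 2 -7 -5 0 3 4 5; return 6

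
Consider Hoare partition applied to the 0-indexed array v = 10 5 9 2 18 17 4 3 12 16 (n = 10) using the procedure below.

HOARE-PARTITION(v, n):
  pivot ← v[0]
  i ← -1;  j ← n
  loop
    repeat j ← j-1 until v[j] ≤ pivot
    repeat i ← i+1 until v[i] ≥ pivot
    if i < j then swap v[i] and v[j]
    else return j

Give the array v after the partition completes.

3 5 9 2 4 17 18 10 12 16

pivot=10
j stops at 7 (3), i stops at 0 (10); swap ⇒ 3 5 9 2 18 17 4 10 12 16
j stops at 6 (4), i stops at 4 (18); swap ⇒ 3 5 9 2 4 17 18 10 12 16
j stops at 4, i stops at 5; i≥j ⇒ return 4. v=3 5 9 2 4 17 18 10 12 16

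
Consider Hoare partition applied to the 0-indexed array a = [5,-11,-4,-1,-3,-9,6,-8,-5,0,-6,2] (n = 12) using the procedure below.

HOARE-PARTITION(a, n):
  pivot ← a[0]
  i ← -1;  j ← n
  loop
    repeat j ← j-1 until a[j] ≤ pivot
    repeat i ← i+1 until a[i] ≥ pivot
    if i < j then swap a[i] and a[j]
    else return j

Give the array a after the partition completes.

pivot=5
j stops at 11 (2), i stops at 0 (5); swap ⇒ [2,-11,-4,-1,-3,-9,6,-8,-5,0,-6,5]
j stops at 10 (-6), i stops at 6 (6); swap ⇒ [2,-11,-4,-1,-3,-9,-6,-8,-5,0,6,5]
j stops at 9, i stops at 10; i≥j ⇒ return 9. a=[2,-11,-4,-1,-3,-9,-6,-8,-5,0,6,5]

[2,-11,-4,-1,-3,-9,-6,-8,-5,0,6,5]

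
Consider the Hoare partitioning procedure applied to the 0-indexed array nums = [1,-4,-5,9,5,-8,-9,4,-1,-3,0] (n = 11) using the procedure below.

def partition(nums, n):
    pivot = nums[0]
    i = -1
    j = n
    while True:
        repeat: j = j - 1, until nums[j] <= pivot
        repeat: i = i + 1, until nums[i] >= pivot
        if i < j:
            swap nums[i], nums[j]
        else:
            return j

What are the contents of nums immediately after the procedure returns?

[0,-4,-5,-3,-1,-8,-9,4,5,9,1]

pivot = nums[0] = 1; i = -1, j = 11
j→10 (nums[10]=0≤1), i→0 (nums[0]=1≥1); i<j, swap → [0,-4,-5,9,5,-8,-9,4,-1,-3,1]
j→9 (nums[9]=-3≤1), i→3 (nums[3]=9≥1); i<j, swap → [0,-4,-5,-3,5,-8,-9,4,-1,9,1]
j→8 (nums[8]=-1≤1), i→4 (nums[4]=5≥1); i<j, swap → [0,-4,-5,-3,-1,-8,-9,4,5,9,1]
j→6, i→7; i≥j, return j=6. nums = [0,-4,-5,-3,-1,-8,-9,4,5,9,1]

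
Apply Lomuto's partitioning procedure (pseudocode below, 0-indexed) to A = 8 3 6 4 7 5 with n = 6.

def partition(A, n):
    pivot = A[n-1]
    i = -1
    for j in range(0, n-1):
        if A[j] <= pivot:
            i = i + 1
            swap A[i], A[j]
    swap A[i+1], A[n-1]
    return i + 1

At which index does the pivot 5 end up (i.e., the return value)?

2

pivot=5, i=-1
j=0: 8>5, skip
j=1: 3≤5, i=0, swap(0,1) ⇒ 3 8 6 4 7 5
j=2: 6>5, skip
j=3: 4≤5, i=1, swap(1,3) ⇒ 3 4 6 8 7 5
j=4: 7>5, skip
swap(2,5) ⇒ 3 4 5 8 7 6; return 2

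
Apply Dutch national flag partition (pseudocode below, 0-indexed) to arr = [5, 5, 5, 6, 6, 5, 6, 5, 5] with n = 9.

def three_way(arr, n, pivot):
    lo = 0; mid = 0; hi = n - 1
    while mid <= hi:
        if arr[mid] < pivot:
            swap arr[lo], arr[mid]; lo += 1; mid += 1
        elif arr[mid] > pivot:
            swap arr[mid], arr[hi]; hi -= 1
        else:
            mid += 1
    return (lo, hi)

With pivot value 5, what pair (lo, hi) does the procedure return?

lo=0 mid=0 hi=8
5=5: mid=1
5=5: mid=2
5=5: mid=3
6>5: swap(3,8), hi=7 ⇒ [5, 5, 5, 5, 6, 5, 6, 5, 6]
5=5: mid=4
6>5: swap(4,7), hi=6 ⇒ [5, 5, 5, 5, 5, 5, 6, 6, 6]
5=5: mid=5
5=5: mid=6
6>5: swap(6,6), hi=5 ⇒ [5, 5, 5, 5, 5, 5, 6, 6, 6]
done. lo=0 hi=5; arr=[5, 5, 5, 5, 5, 5, 6, 6, 6]

(0, 5)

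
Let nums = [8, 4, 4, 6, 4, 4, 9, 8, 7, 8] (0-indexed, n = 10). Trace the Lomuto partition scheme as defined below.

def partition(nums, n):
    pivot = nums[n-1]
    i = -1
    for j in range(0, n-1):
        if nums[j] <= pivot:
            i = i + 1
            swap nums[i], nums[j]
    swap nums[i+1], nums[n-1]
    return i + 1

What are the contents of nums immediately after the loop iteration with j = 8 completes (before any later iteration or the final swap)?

[8, 4, 4, 6, 4, 4, 8, 7, 9, 8]

pivot=8, i=-1
j=0: 8≤8, i=0, swap(0,0) ⇒ [8, 4, 4, 6, 4, 4, 9, 8, 7, 8]
j=1: 4≤8, i=1, swap(1,1) ⇒ [8, 4, 4, 6, 4, 4, 9, 8, 7, 8]
j=2: 4≤8, i=2, swap(2,2) ⇒ [8, 4, 4, 6, 4, 4, 9, 8, 7, 8]
j=3: 6≤8, i=3, swap(3,3) ⇒ [8, 4, 4, 6, 4, 4, 9, 8, 7, 8]
j=4: 4≤8, i=4, swap(4,4) ⇒ [8, 4, 4, 6, 4, 4, 9, 8, 7, 8]
j=5: 4≤8, i=5, swap(5,5) ⇒ [8, 4, 4, 6, 4, 4, 9, 8, 7, 8]
j=6: 9>8, skip
j=7: 8≤8, i=6, swap(6,7) ⇒ [8, 4, 4, 6, 4, 4, 8, 9, 7, 8]
j=8: 7≤8, i=7, swap(7,8) ⇒ [8, 4, 4, 6, 4, 4, 8, 7, 9, 8]
(after j=8) nums = [8, 4, 4, 6, 4, 4, 8, 7, 9, 8]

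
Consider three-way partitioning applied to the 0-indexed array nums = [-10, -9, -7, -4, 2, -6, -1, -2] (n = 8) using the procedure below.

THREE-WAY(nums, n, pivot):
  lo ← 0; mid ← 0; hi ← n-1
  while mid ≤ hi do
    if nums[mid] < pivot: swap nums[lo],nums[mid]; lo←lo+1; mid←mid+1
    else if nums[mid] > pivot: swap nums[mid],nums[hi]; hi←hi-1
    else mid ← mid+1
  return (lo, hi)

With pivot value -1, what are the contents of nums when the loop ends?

lo=0 mid=0 hi=7
-10<-1: swap(0,0), lo=1 mid=1 ⇒ [-10, -9, -7, -4, 2, -6, -1, -2]
-9<-1: swap(1,1), lo=2 mid=2 ⇒ [-10, -9, -7, -4, 2, -6, -1, -2]
-7<-1: swap(2,2), lo=3 mid=3 ⇒ [-10, -9, -7, -4, 2, -6, -1, -2]
-4<-1: swap(3,3), lo=4 mid=4 ⇒ [-10, -9, -7, -4, 2, -6, -1, -2]
2>-1: swap(4,7), hi=6 ⇒ [-10, -9, -7, -4, -2, -6, -1, 2]
-2<-1: swap(4,4), lo=5 mid=5 ⇒ [-10, -9, -7, -4, -2, -6, -1, 2]
-6<-1: swap(5,5), lo=6 mid=6 ⇒ [-10, -9, -7, -4, -2, -6, -1, 2]
-1=-1: mid=7
done. lo=6 hi=6; nums=[-10, -9, -7, -4, -2, -6, -1, 2]

[-10, -9, -7, -4, -2, -6, -1, 2]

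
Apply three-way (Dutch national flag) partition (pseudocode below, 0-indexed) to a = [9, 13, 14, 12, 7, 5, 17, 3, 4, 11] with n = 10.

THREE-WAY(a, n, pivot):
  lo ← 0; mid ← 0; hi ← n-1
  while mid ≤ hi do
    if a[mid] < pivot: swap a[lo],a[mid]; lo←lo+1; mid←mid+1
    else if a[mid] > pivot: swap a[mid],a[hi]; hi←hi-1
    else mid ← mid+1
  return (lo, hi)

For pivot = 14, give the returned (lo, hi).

pivot = 14; lo=0, mid=0, hi=9
a[mid]=9<14: swap a[0],a[0]; lo=1,mid=1 → [9, 13, 14, 12, 7, 5, 17, 3, 4, 11]
a[mid]=13<14: swap a[1],a[1]; lo=2,mid=2 → [9, 13, 14, 12, 7, 5, 17, 3, 4, 11]
a[mid]=14=14: mid=3
a[mid]=12<14: swap a[2],a[3]; lo=3,mid=4 → [9, 13, 12, 14, 7, 5, 17, 3, 4, 11]
a[mid]=7<14: swap a[3],a[4]; lo=4,mid=5 → [9, 13, 12, 7, 14, 5, 17, 3, 4, 11]
a[mid]=5<14: swap a[4],a[5]; lo=5,mid=6 → [9, 13, 12, 7, 5, 14, 17, 3, 4, 11]
a[mid]=17>14: swap a[6],a[9]; hi=8 → [9, 13, 12, 7, 5, 14, 11, 3, 4, 17]
a[mid]=11<14: swap a[5],a[6]; lo=6,mid=7 → [9, 13, 12, 7, 5, 11, 14, 3, 4, 17]
a[mid]=3<14: swap a[6],a[7]; lo=7,mid=8 → [9, 13, 12, 7, 5, 11, 3, 14, 4, 17]
a[mid]=4<14: swap a[7],a[8]; lo=8,mid=9 → [9, 13, 12, 7, 5, 11, 3, 4, 14, 17]
end: lo=8, hi=8; a = [9, 13, 12, 7, 5, 11, 3, 4, 14, 17]

(8, 8)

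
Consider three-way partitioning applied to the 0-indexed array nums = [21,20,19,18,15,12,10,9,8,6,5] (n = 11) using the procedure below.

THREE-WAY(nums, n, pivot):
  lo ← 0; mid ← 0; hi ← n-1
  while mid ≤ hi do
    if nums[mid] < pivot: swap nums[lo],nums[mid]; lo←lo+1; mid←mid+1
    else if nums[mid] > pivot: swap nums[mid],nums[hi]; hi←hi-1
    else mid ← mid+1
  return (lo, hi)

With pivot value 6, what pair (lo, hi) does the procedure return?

lo=0 mid=0 hi=10
21>6: swap(0,10), hi=9 ⇒ [5,20,19,18,15,12,10,9,8,6,21]
5<6: swap(0,0), lo=1 mid=1 ⇒ [5,20,19,18,15,12,10,9,8,6,21]
20>6: swap(1,9), hi=8 ⇒ [5,6,19,18,15,12,10,9,8,20,21]
6=6: mid=2
19>6: swap(2,8), hi=7 ⇒ [5,6,8,18,15,12,10,9,19,20,21]
8>6: swap(2,7), hi=6 ⇒ [5,6,9,18,15,12,10,8,19,20,21]
9>6: swap(2,6), hi=5 ⇒ [5,6,10,18,15,12,9,8,19,20,21]
10>6: swap(2,5), hi=4 ⇒ [5,6,12,18,15,10,9,8,19,20,21]
12>6: swap(2,4), hi=3 ⇒ [5,6,15,18,12,10,9,8,19,20,21]
15>6: swap(2,3), hi=2 ⇒ [5,6,18,15,12,10,9,8,19,20,21]
18>6: swap(2,2), hi=1 ⇒ [5,6,18,15,12,10,9,8,19,20,21]
done. lo=1 hi=1; nums=[5,6,18,15,12,10,9,8,19,20,21]

(1, 1)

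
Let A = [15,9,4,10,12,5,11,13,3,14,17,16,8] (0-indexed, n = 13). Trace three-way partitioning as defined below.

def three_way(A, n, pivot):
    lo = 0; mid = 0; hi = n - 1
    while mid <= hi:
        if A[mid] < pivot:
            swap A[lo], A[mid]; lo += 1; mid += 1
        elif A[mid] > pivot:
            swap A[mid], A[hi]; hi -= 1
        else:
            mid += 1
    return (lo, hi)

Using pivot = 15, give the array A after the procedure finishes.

[9,4,10,12,5,11,13,3,14,8,15,16,17]

pivot = 15; lo=0, mid=0, hi=12
A[mid]=15=15: mid=1
A[mid]=9<15: swap A[0],A[1]; lo=1,mid=2 → [9,15,4,10,12,5,11,13,3,14,17,16,8]
A[mid]=4<15: swap A[1],A[2]; lo=2,mid=3 → [9,4,15,10,12,5,11,13,3,14,17,16,8]
A[mid]=10<15: swap A[2],A[3]; lo=3,mid=4 → [9,4,10,15,12,5,11,13,3,14,17,16,8]
A[mid]=12<15: swap A[3],A[4]; lo=4,mid=5 → [9,4,10,12,15,5,11,13,3,14,17,16,8]
A[mid]=5<15: swap A[4],A[5]; lo=5,mid=6 → [9,4,10,12,5,15,11,13,3,14,17,16,8]
A[mid]=11<15: swap A[5],A[6]; lo=6,mid=7 → [9,4,10,12,5,11,15,13,3,14,17,16,8]
A[mid]=13<15: swap A[6],A[7]; lo=7,mid=8 → [9,4,10,12,5,11,13,15,3,14,17,16,8]
A[mid]=3<15: swap A[7],A[8]; lo=8,mid=9 → [9,4,10,12,5,11,13,3,15,14,17,16,8]
A[mid]=14<15: swap A[8],A[9]; lo=9,mid=10 → [9,4,10,12,5,11,13,3,14,15,17,16,8]
A[mid]=17>15: swap A[10],A[12]; hi=11 → [9,4,10,12,5,11,13,3,14,15,8,16,17]
A[mid]=8<15: swap A[9],A[10]; lo=10,mid=11 → [9,4,10,12,5,11,13,3,14,8,15,16,17]
A[mid]=16>15: swap A[11],A[11]; hi=10 → [9,4,10,12,5,11,13,3,14,8,15,16,17]
end: lo=10, hi=10; A = [9,4,10,12,5,11,13,3,14,8,15,16,17]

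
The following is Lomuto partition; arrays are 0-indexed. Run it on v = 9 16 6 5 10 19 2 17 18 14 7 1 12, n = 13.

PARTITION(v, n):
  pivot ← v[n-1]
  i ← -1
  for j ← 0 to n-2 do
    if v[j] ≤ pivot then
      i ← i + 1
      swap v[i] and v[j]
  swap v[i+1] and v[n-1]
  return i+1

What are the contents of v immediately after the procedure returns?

9 6 5 10 2 7 1 12 18 14 19 16 17

pivot = v[12] = 12; i = -1
j=0: v[0]=9 ≤ 12 → i=0, swap v[0],v[0] (no change) → 9 16 6 5 10 19 2 17 18 14 7 1 12
j=1: v[1]=16 > 12 → no swap
j=2: v[2]=6 ≤ 12 → i=1, swap v[1],v[2] → 9 6 16 5 10 19 2 17 18 14 7 1 12
j=3: v[3]=5 ≤ 12 → i=2, swap v[2],v[3] → 9 6 5 16 10 19 2 17 18 14 7 1 12
j=4: v[4]=10 ≤ 12 → i=3, swap v[3],v[4] → 9 6 5 10 16 19 2 17 18 14 7 1 12
j=5: v[5]=19 > 12 → no swap
j=6: v[6]=2 ≤ 12 → i=4, swap v[4],v[6] → 9 6 5 10 2 19 16 17 18 14 7 1 12
j=7: v[7]=17 > 12 → no swap
j=8: v[8]=18 > 12 → no swap
j=9: v[9]=14 > 12 → no swap
j=10: v[10]=7 ≤ 12 → i=5, swap v[5],v[10] → 9 6 5 10 2 7 16 17 18 14 19 1 12
j=11: v[11]=1 ≤ 12 → i=6, swap v[6],v[11] → 9 6 5 10 2 7 1 17 18 14 19 16 12
final swap v[7],v[12] → 9 6 5 10 2 7 1 12 18 14 19 16 17; return 7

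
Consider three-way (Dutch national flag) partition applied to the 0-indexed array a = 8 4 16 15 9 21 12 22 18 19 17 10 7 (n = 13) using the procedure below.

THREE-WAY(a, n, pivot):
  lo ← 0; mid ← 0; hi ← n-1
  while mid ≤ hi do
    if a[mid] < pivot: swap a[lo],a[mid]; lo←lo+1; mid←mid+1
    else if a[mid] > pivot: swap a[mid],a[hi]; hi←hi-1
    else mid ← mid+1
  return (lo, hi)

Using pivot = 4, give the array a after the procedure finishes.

lo=0 mid=0 hi=12
8>4: swap(0,12), hi=11 ⇒ 7 4 16 15 9 21 12 22 18 19 17 10 8
7>4: swap(0,11), hi=10 ⇒ 10 4 16 15 9 21 12 22 18 19 17 7 8
10>4: swap(0,10), hi=9 ⇒ 17 4 16 15 9 21 12 22 18 19 10 7 8
17>4: swap(0,9), hi=8 ⇒ 19 4 16 15 9 21 12 22 18 17 10 7 8
19>4: swap(0,8), hi=7 ⇒ 18 4 16 15 9 21 12 22 19 17 10 7 8
18>4: swap(0,7), hi=6 ⇒ 22 4 16 15 9 21 12 18 19 17 10 7 8
22>4: swap(0,6), hi=5 ⇒ 12 4 16 15 9 21 22 18 19 17 10 7 8
12>4: swap(0,5), hi=4 ⇒ 21 4 16 15 9 12 22 18 19 17 10 7 8
21>4: swap(0,4), hi=3 ⇒ 9 4 16 15 21 12 22 18 19 17 10 7 8
9>4: swap(0,3), hi=2 ⇒ 15 4 16 9 21 12 22 18 19 17 10 7 8
15>4: swap(0,2), hi=1 ⇒ 16 4 15 9 21 12 22 18 19 17 10 7 8
16>4: swap(0,1), hi=0 ⇒ 4 16 15 9 21 12 22 18 19 17 10 7 8
4=4: mid=1
done. lo=0 hi=0; a=4 16 15 9 21 12 22 18 19 17 10 7 8

4 16 15 9 21 12 22 18 19 17 10 7 8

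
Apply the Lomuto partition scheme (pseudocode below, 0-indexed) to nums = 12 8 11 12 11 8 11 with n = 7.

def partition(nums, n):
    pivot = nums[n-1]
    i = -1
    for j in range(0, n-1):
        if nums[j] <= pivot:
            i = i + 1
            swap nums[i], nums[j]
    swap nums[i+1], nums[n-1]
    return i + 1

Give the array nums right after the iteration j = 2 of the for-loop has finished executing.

pivot = nums[6] = 11; i = -1
j=0: nums[0]=12 > 11 → no swap
j=1: nums[1]=8 ≤ 11 → i=0, swap nums[0],nums[1] → 8 12 11 12 11 8 11
j=2: nums[2]=11 ≤ 11 → i=1, swap nums[1],nums[2] → 8 11 12 12 11 8 11
(after j=2) nums = 8 11 12 12 11 8 11

8 11 12 12 11 8 11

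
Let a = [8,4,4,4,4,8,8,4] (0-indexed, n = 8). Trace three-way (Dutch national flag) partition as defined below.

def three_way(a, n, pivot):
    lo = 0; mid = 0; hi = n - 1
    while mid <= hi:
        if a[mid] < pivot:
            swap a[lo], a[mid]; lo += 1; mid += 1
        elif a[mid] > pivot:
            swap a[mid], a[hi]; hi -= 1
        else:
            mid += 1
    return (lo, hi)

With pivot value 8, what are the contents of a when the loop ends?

pivot = 8; lo=0, mid=0, hi=7
a[mid]=8=8: mid=1
a[mid]=4<8: swap a[0],a[1]; lo=1,mid=2 → [4,8,4,4,4,8,8,4]
a[mid]=4<8: swap a[1],a[2]; lo=2,mid=3 → [4,4,8,4,4,8,8,4]
a[mid]=4<8: swap a[2],a[3]; lo=3,mid=4 → [4,4,4,8,4,8,8,4]
a[mid]=4<8: swap a[3],a[4]; lo=4,mid=5 → [4,4,4,4,8,8,8,4]
a[mid]=8=8: mid=6
a[mid]=8=8: mid=7
a[mid]=4<8: swap a[4],a[7]; lo=5,mid=8 → [4,4,4,4,4,8,8,8]
end: lo=5, hi=7; a = [4,4,4,4,4,8,8,8]

[4,4,4,4,4,8,8,8]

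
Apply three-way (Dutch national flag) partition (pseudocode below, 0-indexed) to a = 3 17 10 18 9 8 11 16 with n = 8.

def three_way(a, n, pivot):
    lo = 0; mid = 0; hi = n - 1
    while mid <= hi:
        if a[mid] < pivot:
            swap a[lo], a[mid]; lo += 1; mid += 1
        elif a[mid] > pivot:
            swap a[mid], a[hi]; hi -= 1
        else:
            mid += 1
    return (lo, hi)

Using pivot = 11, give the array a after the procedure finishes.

3 10 8 9 11 18 16 17

pivot = 11; lo=0, mid=0, hi=7
a[mid]=3<11: swap a[0],a[0]; lo=1,mid=1 → 3 17 10 18 9 8 11 16
a[mid]=17>11: swap a[1],a[7]; hi=6 → 3 16 10 18 9 8 11 17
a[mid]=16>11: swap a[1],a[6]; hi=5 → 3 11 10 18 9 8 16 17
a[mid]=11=11: mid=2
a[mid]=10<11: swap a[1],a[2]; lo=2,mid=3 → 3 10 11 18 9 8 16 17
a[mid]=18>11: swap a[3],a[5]; hi=4 → 3 10 11 8 9 18 16 17
a[mid]=8<11: swap a[2],a[3]; lo=3,mid=4 → 3 10 8 11 9 18 16 17
a[mid]=9<11: swap a[3],a[4]; lo=4,mid=5 → 3 10 8 9 11 18 16 17
end: lo=4, hi=4; a = 3 10 8 9 11 18 16 17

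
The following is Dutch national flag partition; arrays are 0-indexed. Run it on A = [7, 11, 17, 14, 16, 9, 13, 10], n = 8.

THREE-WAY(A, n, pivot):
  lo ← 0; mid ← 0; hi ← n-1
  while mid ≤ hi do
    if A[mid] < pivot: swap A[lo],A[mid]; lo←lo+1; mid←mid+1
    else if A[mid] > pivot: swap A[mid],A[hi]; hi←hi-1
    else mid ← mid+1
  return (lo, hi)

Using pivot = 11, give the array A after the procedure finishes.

pivot = 11; lo=0, mid=0, hi=7
A[mid]=7<11: swap A[0],A[0]; lo=1,mid=1 → [7, 11, 17, 14, 16, 9, 13, 10]
A[mid]=11=11: mid=2
A[mid]=17>11: swap A[2],A[7]; hi=6 → [7, 11, 10, 14, 16, 9, 13, 17]
A[mid]=10<11: swap A[1],A[2]; lo=2,mid=3 → [7, 10, 11, 14, 16, 9, 13, 17]
A[mid]=14>11: swap A[3],A[6]; hi=5 → [7, 10, 11, 13, 16, 9, 14, 17]
A[mid]=13>11: swap A[3],A[5]; hi=4 → [7, 10, 11, 9, 16, 13, 14, 17]
A[mid]=9<11: swap A[2],A[3]; lo=3,mid=4 → [7, 10, 9, 11, 16, 13, 14, 17]
A[mid]=16>11: swap A[4],A[4]; hi=3 → [7, 10, 9, 11, 16, 13, 14, 17]
end: lo=3, hi=3; A = [7, 10, 9, 11, 16, 13, 14, 17]

[7, 10, 9, 11, 16, 13, 14, 17]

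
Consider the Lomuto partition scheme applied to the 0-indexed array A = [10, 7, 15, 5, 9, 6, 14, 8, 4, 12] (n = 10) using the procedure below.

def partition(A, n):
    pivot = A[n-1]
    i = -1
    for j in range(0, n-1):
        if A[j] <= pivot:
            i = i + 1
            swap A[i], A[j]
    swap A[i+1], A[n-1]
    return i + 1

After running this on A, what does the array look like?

pivot=12, i=-1
j=0: 10≤12, i=0, swap(0,0) ⇒ [10, 7, 15, 5, 9, 6, 14, 8, 4, 12]
j=1: 7≤12, i=1, swap(1,1) ⇒ [10, 7, 15, 5, 9, 6, 14, 8, 4, 12]
j=2: 15>12, skip
j=3: 5≤12, i=2, swap(2,3) ⇒ [10, 7, 5, 15, 9, 6, 14, 8, 4, 12]
j=4: 9≤12, i=3, swap(3,4) ⇒ [10, 7, 5, 9, 15, 6, 14, 8, 4, 12]
j=5: 6≤12, i=4, swap(4,5) ⇒ [10, 7, 5, 9, 6, 15, 14, 8, 4, 12]
j=6: 14>12, skip
j=7: 8≤12, i=5, swap(5,7) ⇒ [10, 7, 5, 9, 6, 8, 14, 15, 4, 12]
j=8: 4≤12, i=6, swap(6,8) ⇒ [10, 7, 5, 9, 6, 8, 4, 15, 14, 12]
swap(7,9) ⇒ [10, 7, 5, 9, 6, 8, 4, 12, 14, 15]; return 7

[10, 7, 5, 9, 6, 8, 4, 12, 14, 15]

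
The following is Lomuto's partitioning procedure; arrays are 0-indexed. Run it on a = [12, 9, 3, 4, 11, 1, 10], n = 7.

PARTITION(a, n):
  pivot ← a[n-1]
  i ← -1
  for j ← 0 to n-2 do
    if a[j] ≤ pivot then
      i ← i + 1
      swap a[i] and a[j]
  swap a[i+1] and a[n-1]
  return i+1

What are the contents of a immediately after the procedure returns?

pivot=10, i=-1
j=0: 12>10, skip
j=1: 9≤10, i=0, swap(0,1) ⇒ [9, 12, 3, 4, 11, 1, 10]
j=2: 3≤10, i=1, swap(1,2) ⇒ [9, 3, 12, 4, 11, 1, 10]
j=3: 4≤10, i=2, swap(2,3) ⇒ [9, 3, 4, 12, 11, 1, 10]
j=4: 11>10, skip
j=5: 1≤10, i=3, swap(3,5) ⇒ [9, 3, 4, 1, 11, 12, 10]
swap(4,6) ⇒ [9, 3, 4, 1, 10, 12, 11]; return 4

[9, 3, 4, 1, 10, 12, 11]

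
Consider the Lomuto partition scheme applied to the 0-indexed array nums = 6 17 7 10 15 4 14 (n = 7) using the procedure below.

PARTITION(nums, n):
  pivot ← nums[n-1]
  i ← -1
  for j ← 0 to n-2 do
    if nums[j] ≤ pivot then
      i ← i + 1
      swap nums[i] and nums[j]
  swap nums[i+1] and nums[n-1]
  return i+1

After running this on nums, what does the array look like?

6 7 10 4 14 17 15

pivot = nums[6] = 14; i = -1
j=0: nums[0]=6 ≤ 14 → i=0, swap nums[0],nums[0] (no change) → 6 17 7 10 15 4 14
j=1: nums[1]=17 > 14 → no swap
j=2: nums[2]=7 ≤ 14 → i=1, swap nums[1],nums[2] → 6 7 17 10 15 4 14
j=3: nums[3]=10 ≤ 14 → i=2, swap nums[2],nums[3] → 6 7 10 17 15 4 14
j=4: nums[4]=15 > 14 → no swap
j=5: nums[5]=4 ≤ 14 → i=3, swap nums[3],nums[5] → 6 7 10 4 15 17 14
final swap nums[4],nums[6] → 6 7 10 4 14 17 15; return 4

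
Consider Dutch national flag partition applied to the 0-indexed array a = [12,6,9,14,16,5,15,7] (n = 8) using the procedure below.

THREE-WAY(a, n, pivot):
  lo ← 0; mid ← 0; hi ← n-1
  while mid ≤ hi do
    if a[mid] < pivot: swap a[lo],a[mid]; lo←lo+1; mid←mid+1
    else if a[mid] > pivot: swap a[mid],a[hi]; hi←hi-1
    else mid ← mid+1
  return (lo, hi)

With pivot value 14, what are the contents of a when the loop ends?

pivot = 14; lo=0, mid=0, hi=7
a[mid]=12<14: swap a[0],a[0]; lo=1,mid=1 → [12,6,9,14,16,5,15,7]
a[mid]=6<14: swap a[1],a[1]; lo=2,mid=2 → [12,6,9,14,16,5,15,7]
a[mid]=9<14: swap a[2],a[2]; lo=3,mid=3 → [12,6,9,14,16,5,15,7]
a[mid]=14=14: mid=4
a[mid]=16>14: swap a[4],a[7]; hi=6 → [12,6,9,14,7,5,15,16]
a[mid]=7<14: swap a[3],a[4]; lo=4,mid=5 → [12,6,9,7,14,5,15,16]
a[mid]=5<14: swap a[4],a[5]; lo=5,mid=6 → [12,6,9,7,5,14,15,16]
a[mid]=15>14: swap a[6],a[6]; hi=5 → [12,6,9,7,5,14,15,16]
end: lo=5, hi=5; a = [12,6,9,7,5,14,15,16]

[12,6,9,7,5,14,15,16]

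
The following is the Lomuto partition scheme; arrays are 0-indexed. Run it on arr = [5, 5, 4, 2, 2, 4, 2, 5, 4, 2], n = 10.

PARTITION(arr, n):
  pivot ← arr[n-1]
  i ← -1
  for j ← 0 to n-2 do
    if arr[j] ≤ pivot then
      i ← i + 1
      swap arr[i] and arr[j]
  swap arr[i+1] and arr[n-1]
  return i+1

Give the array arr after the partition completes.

pivot = arr[9] = 2; i = -1
j=0: arr[0]=5 > 2 → no swap
j=1: arr[1]=5 > 2 → no swap
j=2: arr[2]=4 > 2 → no swap
j=3: arr[3]=2 ≤ 2 → i=0, swap arr[0],arr[3] → [2, 5, 4, 5, 2, 4, 2, 5, 4, 2]
j=4: arr[4]=2 ≤ 2 → i=1, swap arr[1],arr[4] → [2, 2, 4, 5, 5, 4, 2, 5, 4, 2]
j=5: arr[5]=4 > 2 → no swap
j=6: arr[6]=2 ≤ 2 → i=2, swap arr[2],arr[6] → [2, 2, 2, 5, 5, 4, 4, 5, 4, 2]
j=7: arr[7]=5 > 2 → no swap
j=8: arr[8]=4 > 2 → no swap
final swap arr[3],arr[9] → [2, 2, 2, 2, 5, 4, 4, 5, 4, 5]; return 3

[2, 2, 2, 2, 5, 4, 4, 5, 4, 5]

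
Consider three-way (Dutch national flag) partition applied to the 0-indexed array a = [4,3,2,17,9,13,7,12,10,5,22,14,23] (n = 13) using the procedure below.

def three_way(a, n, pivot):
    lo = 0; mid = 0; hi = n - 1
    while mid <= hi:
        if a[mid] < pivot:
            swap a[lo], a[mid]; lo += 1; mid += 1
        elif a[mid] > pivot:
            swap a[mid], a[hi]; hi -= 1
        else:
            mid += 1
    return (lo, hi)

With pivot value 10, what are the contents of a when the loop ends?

[4,3,2,5,9,7,10,12,13,22,14,23,17]

pivot = 10; lo=0, mid=0, hi=12
a[mid]=4<10: swap a[0],a[0]; lo=1,mid=1 → [4,3,2,17,9,13,7,12,10,5,22,14,23]
a[mid]=3<10: swap a[1],a[1]; lo=2,mid=2 → [4,3,2,17,9,13,7,12,10,5,22,14,23]
a[mid]=2<10: swap a[2],a[2]; lo=3,mid=3 → [4,3,2,17,9,13,7,12,10,5,22,14,23]
a[mid]=17>10: swap a[3],a[12]; hi=11 → [4,3,2,23,9,13,7,12,10,5,22,14,17]
a[mid]=23>10: swap a[3],a[11]; hi=10 → [4,3,2,14,9,13,7,12,10,5,22,23,17]
a[mid]=14>10: swap a[3],a[10]; hi=9 → [4,3,2,22,9,13,7,12,10,5,14,23,17]
a[mid]=22>10: swap a[3],a[9]; hi=8 → [4,3,2,5,9,13,7,12,10,22,14,23,17]
a[mid]=5<10: swap a[3],a[3]; lo=4,mid=4 → [4,3,2,5,9,13,7,12,10,22,14,23,17]
a[mid]=9<10: swap a[4],a[4]; lo=5,mid=5 → [4,3,2,5,9,13,7,12,10,22,14,23,17]
a[mid]=13>10: swap a[5],a[8]; hi=7 → [4,3,2,5,9,10,7,12,13,22,14,23,17]
a[mid]=10=10: mid=6
a[mid]=7<10: swap a[5],a[6]; lo=6,mid=7 → [4,3,2,5,9,7,10,12,13,22,14,23,17]
a[mid]=12>10: swap a[7],a[7]; hi=6 → [4,3,2,5,9,7,10,12,13,22,14,23,17]
end: lo=6, hi=6; a = [4,3,2,5,9,7,10,12,13,22,14,23,17]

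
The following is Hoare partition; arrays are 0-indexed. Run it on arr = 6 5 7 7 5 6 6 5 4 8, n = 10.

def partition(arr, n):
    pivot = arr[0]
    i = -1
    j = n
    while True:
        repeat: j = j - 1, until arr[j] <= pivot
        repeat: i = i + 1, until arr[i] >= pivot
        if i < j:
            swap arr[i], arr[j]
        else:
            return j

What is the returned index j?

pivot=6
j stops at 8 (4), i stops at 0 (6); swap ⇒ 4 5 7 7 5 6 6 5 6 8
j stops at 7 (5), i stops at 2 (7); swap ⇒ 4 5 5 7 5 6 6 7 6 8
j stops at 6 (6), i stops at 3 (7); swap ⇒ 4 5 5 6 5 6 7 7 6 8
j stops at 5, i stops at 5; i≥j ⇒ return 5. arr=4 5 5 6 5 6 7 7 6 8

5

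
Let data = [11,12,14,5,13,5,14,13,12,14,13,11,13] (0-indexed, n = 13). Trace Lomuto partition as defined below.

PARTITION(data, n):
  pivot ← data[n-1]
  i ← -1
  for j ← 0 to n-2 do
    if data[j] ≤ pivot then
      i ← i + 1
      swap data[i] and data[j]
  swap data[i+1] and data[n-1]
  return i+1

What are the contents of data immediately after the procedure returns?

[11,12,5,13,5,13,12,13,11,13,14,14,14]

pivot=13, i=-1
j=0: 11≤13, i=0, swap(0,0) ⇒ [11,12,14,5,13,5,14,13,12,14,13,11,13]
j=1: 12≤13, i=1, swap(1,1) ⇒ [11,12,14,5,13,5,14,13,12,14,13,11,13]
j=2: 14>13, skip
j=3: 5≤13, i=2, swap(2,3) ⇒ [11,12,5,14,13,5,14,13,12,14,13,11,13]
j=4: 13≤13, i=3, swap(3,4) ⇒ [11,12,5,13,14,5,14,13,12,14,13,11,13]
j=5: 5≤13, i=4, swap(4,5) ⇒ [11,12,5,13,5,14,14,13,12,14,13,11,13]
j=6: 14>13, skip
j=7: 13≤13, i=5, swap(5,7) ⇒ [11,12,5,13,5,13,14,14,12,14,13,11,13]
j=8: 12≤13, i=6, swap(6,8) ⇒ [11,12,5,13,5,13,12,14,14,14,13,11,13]
j=9: 14>13, skip
j=10: 13≤13, i=7, swap(7,10) ⇒ [11,12,5,13,5,13,12,13,14,14,14,11,13]
j=11: 11≤13, i=8, swap(8,11) ⇒ [11,12,5,13,5,13,12,13,11,14,14,14,13]
swap(9,12) ⇒ [11,12,5,13,5,13,12,13,11,13,14,14,14]; return 9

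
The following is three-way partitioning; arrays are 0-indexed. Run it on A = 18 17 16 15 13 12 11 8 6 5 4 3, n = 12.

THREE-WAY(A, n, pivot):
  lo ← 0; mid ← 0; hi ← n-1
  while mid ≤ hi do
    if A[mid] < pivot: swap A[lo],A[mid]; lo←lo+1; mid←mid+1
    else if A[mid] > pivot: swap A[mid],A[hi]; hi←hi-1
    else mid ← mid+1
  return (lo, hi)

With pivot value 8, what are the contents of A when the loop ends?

3 4 5 6 8 11 12 13 15 16 17 18

lo=0 mid=0 hi=11
18>8: swap(0,11), hi=10 ⇒ 3 17 16 15 13 12 11 8 6 5 4 18
3<8: swap(0,0), lo=1 mid=1 ⇒ 3 17 16 15 13 12 11 8 6 5 4 18
17>8: swap(1,10), hi=9 ⇒ 3 4 16 15 13 12 11 8 6 5 17 18
4<8: swap(1,1), lo=2 mid=2 ⇒ 3 4 16 15 13 12 11 8 6 5 17 18
16>8: swap(2,9), hi=8 ⇒ 3 4 5 15 13 12 11 8 6 16 17 18
5<8: swap(2,2), lo=3 mid=3 ⇒ 3 4 5 15 13 12 11 8 6 16 17 18
15>8: swap(3,8), hi=7 ⇒ 3 4 5 6 13 12 11 8 15 16 17 18
6<8: swap(3,3), lo=4 mid=4 ⇒ 3 4 5 6 13 12 11 8 15 16 17 18
13>8: swap(4,7), hi=6 ⇒ 3 4 5 6 8 12 11 13 15 16 17 18
8=8: mid=5
12>8: swap(5,6), hi=5 ⇒ 3 4 5 6 8 11 12 13 15 16 17 18
11>8: swap(5,5), hi=4 ⇒ 3 4 5 6 8 11 12 13 15 16 17 18
done. lo=4 hi=4; A=3 4 5 6 8 11 12 13 15 16 17 18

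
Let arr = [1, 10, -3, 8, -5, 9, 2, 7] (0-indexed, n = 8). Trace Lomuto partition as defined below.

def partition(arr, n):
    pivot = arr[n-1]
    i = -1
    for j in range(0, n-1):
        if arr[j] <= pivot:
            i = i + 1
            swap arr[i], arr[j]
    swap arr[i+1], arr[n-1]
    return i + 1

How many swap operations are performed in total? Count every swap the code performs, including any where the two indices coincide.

5

pivot = arr[7] = 7; i = -1
j=0: arr[0]=1 ≤ 7 → i=0, swap arr[0],arr[0] (no change) → [1, 10, -3, 8, -5, 9, 2, 7]
j=1: arr[1]=10 > 7 → no swap
j=2: arr[2]=-3 ≤ 7 → i=1, swap arr[1],arr[2] → [1, -3, 10, 8, -5, 9, 2, 7]
j=3: arr[3]=8 > 7 → no swap
j=4: arr[4]=-5 ≤ 7 → i=2, swap arr[2],arr[4] → [1, -3, -5, 8, 10, 9, 2, 7]
j=5: arr[5]=9 > 7 → no swap
j=6: arr[6]=2 ≤ 7 → i=3, swap arr[3],arr[6] → [1, -3, -5, 2, 10, 9, 8, 7]
final swap arr[4],arr[7] → [1, -3, -5, 2, 7, 9, 8, 10]; return 4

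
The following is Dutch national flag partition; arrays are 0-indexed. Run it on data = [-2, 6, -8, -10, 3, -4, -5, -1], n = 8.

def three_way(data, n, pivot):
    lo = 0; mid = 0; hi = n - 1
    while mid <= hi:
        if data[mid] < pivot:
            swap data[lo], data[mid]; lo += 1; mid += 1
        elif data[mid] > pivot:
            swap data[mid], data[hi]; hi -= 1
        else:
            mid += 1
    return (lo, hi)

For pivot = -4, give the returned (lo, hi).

(3, 3)

pivot = -4; lo=0, mid=0, hi=7
data[mid]=-2>-4: swap data[0],data[7]; hi=6 → [-1, 6, -8, -10, 3, -4, -5, -2]
data[mid]=-1>-4: swap data[0],data[6]; hi=5 → [-5, 6, -8, -10, 3, -4, -1, -2]
data[mid]=-5<-4: swap data[0],data[0]; lo=1,mid=1 → [-5, 6, -8, -10, 3, -4, -1, -2]
data[mid]=6>-4: swap data[1],data[5]; hi=4 → [-5, -4, -8, -10, 3, 6, -1, -2]
data[mid]=-4=-4: mid=2
data[mid]=-8<-4: swap data[1],data[2]; lo=2,mid=3 → [-5, -8, -4, -10, 3, 6, -1, -2]
data[mid]=-10<-4: swap data[2],data[3]; lo=3,mid=4 → [-5, -8, -10, -4, 3, 6, -1, -2]
data[mid]=3>-4: swap data[4],data[4]; hi=3 → [-5, -8, -10, -4, 3, 6, -1, -2]
end: lo=3, hi=3; data = [-5, -8, -10, -4, 3, 6, -1, -2]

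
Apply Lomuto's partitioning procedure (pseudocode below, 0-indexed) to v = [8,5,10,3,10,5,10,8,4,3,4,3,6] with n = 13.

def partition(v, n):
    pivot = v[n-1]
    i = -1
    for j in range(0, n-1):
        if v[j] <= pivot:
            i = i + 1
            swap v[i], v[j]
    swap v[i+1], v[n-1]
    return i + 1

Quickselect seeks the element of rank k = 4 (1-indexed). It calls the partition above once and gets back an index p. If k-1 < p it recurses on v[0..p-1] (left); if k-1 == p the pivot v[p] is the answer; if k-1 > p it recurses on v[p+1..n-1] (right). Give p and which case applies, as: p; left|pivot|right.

7; left

pivot=6, i=-1
j=0: 8>6, skip
j=1: 5≤6, i=0, swap(0,1) ⇒ [5,8,10,3,10,5,10,8,4,3,4,3,6]
j=2: 10>6, skip
j=3: 3≤6, i=1, swap(1,3) ⇒ [5,3,10,8,10,5,10,8,4,3,4,3,6]
j=4: 10>6, skip
j=5: 5≤6, i=2, swap(2,5) ⇒ [5,3,5,8,10,10,10,8,4,3,4,3,6]
j=6: 10>6, skip
j=7: 8>6, skip
j=8: 4≤6, i=3, swap(3,8) ⇒ [5,3,5,4,10,10,10,8,8,3,4,3,6]
j=9: 3≤6, i=4, swap(4,9) ⇒ [5,3,5,4,3,10,10,8,8,10,4,3,6]
j=10: 4≤6, i=5, swap(5,10) ⇒ [5,3,5,4,3,4,10,8,8,10,10,3,6]
j=11: 3≤6, i=6, swap(6,11) ⇒ [5,3,5,4,3,4,3,8,8,10,10,10,6]
swap(7,12) ⇒ [5,3,5,4,3,4,3,6,8,10,10,10,8]; return 7
p = 7; k-1 = 3 < 7 ⇒ left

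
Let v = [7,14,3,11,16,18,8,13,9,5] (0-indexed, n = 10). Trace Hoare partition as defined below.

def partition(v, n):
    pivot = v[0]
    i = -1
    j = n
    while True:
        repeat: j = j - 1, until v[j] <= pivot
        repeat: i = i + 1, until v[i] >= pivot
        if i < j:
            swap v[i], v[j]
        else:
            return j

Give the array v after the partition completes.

pivot = v[0] = 7; i = -1, j = 10
j→9 (v[9]=5≤7), i→0 (v[0]=7≥7); i<j, swap → [5,14,3,11,16,18,8,13,9,7]
j→2 (v[2]=3≤7), i→1 (v[1]=14≥7); i<j, swap → [5,3,14,11,16,18,8,13,9,7]
j→1, i→2; i≥j, return j=1. v = [5,3,14,11,16,18,8,13,9,7]

[5,3,14,11,16,18,8,13,9,7]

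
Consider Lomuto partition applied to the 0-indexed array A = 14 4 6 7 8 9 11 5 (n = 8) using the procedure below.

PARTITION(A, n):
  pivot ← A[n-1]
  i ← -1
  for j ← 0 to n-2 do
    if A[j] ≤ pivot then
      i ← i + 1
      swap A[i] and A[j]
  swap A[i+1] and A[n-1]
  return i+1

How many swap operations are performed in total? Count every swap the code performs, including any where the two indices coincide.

pivot = A[7] = 5; i = -1
j=0: A[0]=14 > 5 → no swap
j=1: A[1]=4 ≤ 5 → i=0, swap A[0],A[1] → 4 14 6 7 8 9 11 5
j=2: A[2]=6 > 5 → no swap
j=3: A[3]=7 > 5 → no swap
j=4: A[4]=8 > 5 → no swap
j=5: A[5]=9 > 5 → no swap
j=6: A[6]=11 > 5 → no swap
final swap A[1],A[7] → 4 5 6 7 8 9 11 14; return 1

2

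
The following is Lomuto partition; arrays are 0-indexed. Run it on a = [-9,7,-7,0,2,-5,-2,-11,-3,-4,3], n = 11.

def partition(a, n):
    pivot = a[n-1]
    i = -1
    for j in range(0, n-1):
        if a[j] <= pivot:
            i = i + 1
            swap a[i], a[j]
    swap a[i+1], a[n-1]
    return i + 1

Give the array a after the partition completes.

[-9,-7,0,2,-5,-2,-11,-3,-4,3,7]

pivot=3, i=-1
j=0: -9≤3, i=0, swap(0,0) ⇒ [-9,7,-7,0,2,-5,-2,-11,-3,-4,3]
j=1: 7>3, skip
j=2: -7≤3, i=1, swap(1,2) ⇒ [-9,-7,7,0,2,-5,-2,-11,-3,-4,3]
j=3: 0≤3, i=2, swap(2,3) ⇒ [-9,-7,0,7,2,-5,-2,-11,-3,-4,3]
j=4: 2≤3, i=3, swap(3,4) ⇒ [-9,-7,0,2,7,-5,-2,-11,-3,-4,3]
j=5: -5≤3, i=4, swap(4,5) ⇒ [-9,-7,0,2,-5,7,-2,-11,-3,-4,3]
j=6: -2≤3, i=5, swap(5,6) ⇒ [-9,-7,0,2,-5,-2,7,-11,-3,-4,3]
j=7: -11≤3, i=6, swap(6,7) ⇒ [-9,-7,0,2,-5,-2,-11,7,-3,-4,3]
j=8: -3≤3, i=7, swap(7,8) ⇒ [-9,-7,0,2,-5,-2,-11,-3,7,-4,3]
j=9: -4≤3, i=8, swap(8,9) ⇒ [-9,-7,0,2,-5,-2,-11,-3,-4,7,3]
swap(9,10) ⇒ [-9,-7,0,2,-5,-2,-11,-3,-4,3,7]; return 9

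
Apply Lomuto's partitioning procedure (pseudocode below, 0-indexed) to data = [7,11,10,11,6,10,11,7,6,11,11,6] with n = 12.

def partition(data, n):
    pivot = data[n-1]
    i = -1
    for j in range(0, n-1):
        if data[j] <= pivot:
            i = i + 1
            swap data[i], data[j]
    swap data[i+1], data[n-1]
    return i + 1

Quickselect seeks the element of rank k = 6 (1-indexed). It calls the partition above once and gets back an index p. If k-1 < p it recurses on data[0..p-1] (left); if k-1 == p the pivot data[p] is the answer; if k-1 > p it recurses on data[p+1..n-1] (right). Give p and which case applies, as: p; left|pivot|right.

pivot = data[11] = 6; i = -1
j=0: data[0]=7 > 6 → no swap
j=1: data[1]=11 > 6 → no swap
j=2: data[2]=10 > 6 → no swap
j=3: data[3]=11 > 6 → no swap
j=4: data[4]=6 ≤ 6 → i=0, swap data[0],data[4] → [6,11,10,11,7,10,11,7,6,11,11,6]
j=5: data[5]=10 > 6 → no swap
j=6: data[6]=11 > 6 → no swap
j=7: data[7]=7 > 6 → no swap
j=8: data[8]=6 ≤ 6 → i=1, swap data[1],data[8] → [6,6,10,11,7,10,11,7,11,11,11,6]
j=9: data[9]=11 > 6 → no swap
j=10: data[10]=11 > 6 → no swap
final swap data[2],data[11] → [6,6,6,11,7,10,11,7,11,11,11,10]; return 2
p = 2; k-1 = 5 > 2 ⇒ right

2; right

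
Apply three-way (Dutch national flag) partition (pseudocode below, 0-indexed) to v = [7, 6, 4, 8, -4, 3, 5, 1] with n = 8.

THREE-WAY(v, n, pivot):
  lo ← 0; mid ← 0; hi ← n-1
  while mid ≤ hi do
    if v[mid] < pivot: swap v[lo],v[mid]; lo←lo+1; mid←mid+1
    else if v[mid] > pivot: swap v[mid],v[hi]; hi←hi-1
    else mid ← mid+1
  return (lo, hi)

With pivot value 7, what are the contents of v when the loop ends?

lo=0 mid=0 hi=7
7=7: mid=1
6<7: swap(0,1), lo=1 mid=2 ⇒ [6, 7, 4, 8, -4, 3, 5, 1]
4<7: swap(1,2), lo=2 mid=3 ⇒ [6, 4, 7, 8, -4, 3, 5, 1]
8>7: swap(3,7), hi=6 ⇒ [6, 4, 7, 1, -4, 3, 5, 8]
1<7: swap(2,3), lo=3 mid=4 ⇒ [6, 4, 1, 7, -4, 3, 5, 8]
-4<7: swap(3,4), lo=4 mid=5 ⇒ [6, 4, 1, -4, 7, 3, 5, 8]
3<7: swap(4,5), lo=5 mid=6 ⇒ [6, 4, 1, -4, 3, 7, 5, 8]
5<7: swap(5,6), lo=6 mid=7 ⇒ [6, 4, 1, -4, 3, 5, 7, 8]
done. lo=6 hi=6; v=[6, 4, 1, -4, 3, 5, 7, 8]

[6, 4, 1, -4, 3, 5, 7, 8]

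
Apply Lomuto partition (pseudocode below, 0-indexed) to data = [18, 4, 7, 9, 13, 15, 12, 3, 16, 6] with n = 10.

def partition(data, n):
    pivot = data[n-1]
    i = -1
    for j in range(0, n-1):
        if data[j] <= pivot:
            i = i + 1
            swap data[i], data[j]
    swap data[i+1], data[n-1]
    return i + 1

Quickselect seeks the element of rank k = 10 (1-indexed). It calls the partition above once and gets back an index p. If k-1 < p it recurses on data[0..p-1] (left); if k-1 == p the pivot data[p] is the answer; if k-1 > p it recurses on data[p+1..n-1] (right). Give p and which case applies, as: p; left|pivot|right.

2; right

pivot=6, i=-1
j=0: 18>6, skip
j=1: 4≤6, i=0, swap(0,1) ⇒ [4, 18, 7, 9, 13, 15, 12, 3, 16, 6]
j=2: 7>6, skip
j=3: 9>6, skip
j=4: 13>6, skip
j=5: 15>6, skip
j=6: 12>6, skip
j=7: 3≤6, i=1, swap(1,7) ⇒ [4, 3, 7, 9, 13, 15, 12, 18, 16, 6]
j=8: 16>6, skip
swap(2,9) ⇒ [4, 3, 6, 9, 13, 15, 12, 18, 16, 7]; return 2
p = 2; k-1 = 9 > 2 ⇒ right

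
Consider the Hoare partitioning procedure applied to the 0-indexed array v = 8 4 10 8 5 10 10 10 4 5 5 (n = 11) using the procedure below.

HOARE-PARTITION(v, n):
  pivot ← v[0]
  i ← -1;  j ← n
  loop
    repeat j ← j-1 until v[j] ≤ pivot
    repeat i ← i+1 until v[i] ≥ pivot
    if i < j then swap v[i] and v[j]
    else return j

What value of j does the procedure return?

4

pivot = v[0] = 8; i = -1, j = 11
j→10 (v[10]=5≤8), i→0 (v[0]=8≥8); i<j, swap → 5 4 10 8 5 10 10 10 4 5 8
j→9 (v[9]=5≤8), i→2 (v[2]=10≥8); i<j, swap → 5 4 5 8 5 10 10 10 4 10 8
j→8 (v[8]=4≤8), i→3 (v[3]=8≥8); i<j, swap → 5 4 5 4 5 10 10 10 8 10 8
j→4, i→5; i≥j, return j=4. v = 5 4 5 4 5 10 10 10 8 10 8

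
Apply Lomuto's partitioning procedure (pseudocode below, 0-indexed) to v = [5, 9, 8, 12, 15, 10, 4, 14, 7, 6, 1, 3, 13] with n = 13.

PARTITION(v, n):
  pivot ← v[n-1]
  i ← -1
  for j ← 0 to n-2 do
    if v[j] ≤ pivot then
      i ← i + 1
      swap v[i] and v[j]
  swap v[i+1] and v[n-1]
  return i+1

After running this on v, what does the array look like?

[5, 9, 8, 12, 10, 4, 7, 6, 1, 3, 13, 14, 15]

pivot = v[12] = 13; i = -1
j=0: v[0]=5 ≤ 13 → i=0, swap v[0],v[0] (no change) → [5, 9, 8, 12, 15, 10, 4, 14, 7, 6, 1, 3, 13]
j=1: v[1]=9 ≤ 13 → i=1, swap v[1],v[1] (no change) → [5, 9, 8, 12, 15, 10, 4, 14, 7, 6, 1, 3, 13]
j=2: v[2]=8 ≤ 13 → i=2, swap v[2],v[2] (no change) → [5, 9, 8, 12, 15, 10, 4, 14, 7, 6, 1, 3, 13]
j=3: v[3]=12 ≤ 13 → i=3, swap v[3],v[3] (no change) → [5, 9, 8, 12, 15, 10, 4, 14, 7, 6, 1, 3, 13]
j=4: v[4]=15 > 13 → no swap
j=5: v[5]=10 ≤ 13 → i=4, swap v[4],v[5] → [5, 9, 8, 12, 10, 15, 4, 14, 7, 6, 1, 3, 13]
j=6: v[6]=4 ≤ 13 → i=5, swap v[5],v[6] → [5, 9, 8, 12, 10, 4, 15, 14, 7, 6, 1, 3, 13]
j=7: v[7]=14 > 13 → no swap
j=8: v[8]=7 ≤ 13 → i=6, swap v[6],v[8] → [5, 9, 8, 12, 10, 4, 7, 14, 15, 6, 1, 3, 13]
j=9: v[9]=6 ≤ 13 → i=7, swap v[7],v[9] → [5, 9, 8, 12, 10, 4, 7, 6, 15, 14, 1, 3, 13]
j=10: v[10]=1 ≤ 13 → i=8, swap v[8],v[10] → [5, 9, 8, 12, 10, 4, 7, 6, 1, 14, 15, 3, 13]
j=11: v[11]=3 ≤ 13 → i=9, swap v[9],v[11] → [5, 9, 8, 12, 10, 4, 7, 6, 1, 3, 15, 14, 13]
final swap v[10],v[12] → [5, 9, 8, 12, 10, 4, 7, 6, 1, 3, 13, 14, 15]; return 10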